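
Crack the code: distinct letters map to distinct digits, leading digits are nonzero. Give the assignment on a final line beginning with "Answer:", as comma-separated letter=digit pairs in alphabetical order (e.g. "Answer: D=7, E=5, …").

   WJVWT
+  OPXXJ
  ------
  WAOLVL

Step 1. [col 1: T + J ≡ L (mod 10)] several values work for L in column 1 (T + J ≡ L (mod 10), carry-in 0); try L=5, so L=5.
Step 2. [col 1: T + J ≡ L (mod 10)] several values work for J in column 1 (T + J ≡ L (mod 10), carry-in 0); try J=2, so J=2.
Step 3. [W] the sum has 6 digits but both addends have 5; that extra leading digit W is the final carry, namely 1 ⇒ W=1.
Step 4. [col 1: T + J ≡ L (mod 10)] from column 1 (J=2, L=5, carry-in 0, digits 1,2,5 already taken and all letters distinct): T must equal 3, so T=3.
Step 5. [col 2: W + X ≡ V (mod 10)] no forcing yet in column 2 (carry-in 0); X=7 is free and consistent — try it, so X=7.
Step 6. [col 2: W + X ≡ V (mod 10)] in column 2 we have W+X≡V with carry-in 0; given W=1, X=7 and digits 1,2,3,5,7 already taken and all letters distinct, that pins V to 8 ⇒ V=8.
Step 7. [col 4: J + P ≡ O (mod 10)] in column 4 we have J+P≡O with carry-in 1; given J=2 and digits 1,2,3,5,7,8 already taken and all letters distinct, that pins O to 9 ⇒ O=9.
Step 8. [col 4: J + P ≡ O (mod 10)] in column 4 we have J+P≡O with carry-in 1; given J=2, O=9 and digits 1,2,3,5,7,8,9 already taken and all letters distinct, that pins P to 6. So P=6.
Step 9. [col 5: W + O ≡ A (mod 10)] column 5 reads W+O+carry(0)=A with W=1, O=9; with digits 1,2,3,5,6,7,8,9 already taken and all letters distinct, the only value for A is 0 ⇒ A=0.

Answer: A=0, J=2, L=5, O=9, P=6, T=3, V=8, W=1, X=7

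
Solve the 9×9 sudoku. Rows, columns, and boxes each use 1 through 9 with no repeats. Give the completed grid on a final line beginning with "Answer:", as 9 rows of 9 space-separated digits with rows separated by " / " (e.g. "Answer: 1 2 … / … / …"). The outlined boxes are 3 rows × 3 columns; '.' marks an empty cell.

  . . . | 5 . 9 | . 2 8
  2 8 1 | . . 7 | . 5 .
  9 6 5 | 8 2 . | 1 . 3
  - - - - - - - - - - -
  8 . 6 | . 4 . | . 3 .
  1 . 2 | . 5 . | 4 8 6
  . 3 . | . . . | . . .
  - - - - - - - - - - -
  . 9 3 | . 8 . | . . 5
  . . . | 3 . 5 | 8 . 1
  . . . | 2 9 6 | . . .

Step 1. [r5c2∈{7}] nothing but 7 survives at r5c2. So r5c2=7.
Step 2. [r3c8∈{4,7}] in row 3, 7 fits only at r3c8. So r3c8=7.
Step 3. [r9c8∈{4}] only 4 remains possible at r9c8 ⇒ r9c8=4.
Step 4. [r9c9∈{7}] r9c9 is down to just 7 ⇒ r9c9=7.
Step 5. [r6c3∈{4,9}] r6c3 is the only open cell in col 3 admitting 9, so r6c3=9.
Step 6. [r6c1∈{4,5}] row 6 places 4 nowhere but r6c1, so r6c1=4.
Step 7. [r6c9∈{2}] r6c9's peers cover all but 2 ⇒ r6c9=2.
Step 8. [r8c5∈{7}] nothing but 7 survives at r8c5. So r8c5=7.
Step 9. [r1c5∈{1,3,6}] across row 1, 1 lands solely at r1c5 ⇒ r1c5=1.
Step 10. [r4c9∈{9}] nothing but 9 survives at r4c9. So r4c9=9.
Step 11. [r7c8∈{6}] r7c8's peers cover all but 6. So r7c8=6.
Step 12. [r6c5∈{6}] r6c5 is down to just 6. So r6c5=6.
Step 13. [r6c7∈{5,7}] across row 6, 5 lands solely at r6c7, so r6c7=5.
Step 14. [r1c2∈{4}] r1c2 has the single candidate 4 ⇒ r1c2=4.
Step 15. [r3c6∈{4}] r3c6's peers cover all but 4 ⇒ r3c6=4.
Step 16. [r7c6∈{1}] r7c6 has the single candidate 1. So r7c6=1.
Step 17. [r4c4∈{1,7}] in row 4, 1 fits only at r4c4, so r4c4=1.
Step 18. [r7c1∈{7}] only 7 remains possible at r7c1, so r7c1=7.
Step 19. [r1c7∈{6}] r1c7's peers cover all but 6. So r1c7=6.
Step 20. [r9c1∈{5}] r9c1 has the single candidate 5. So r9c1=5.
Step 21. [r2c9∈{4}] r2c9 has the single candidate 4. So r2c9=4.
Step 22. [r6c4∈{7}] r6c4's peers cover all but 7. So r6c4=7.
Step 23. [r6c6∈{8}] r6c6 is down to just 8, so r6c6=8.
Step 24. [r9c3∈{8}] r9c3 has the single candidate 8 ⇒ r9c3=8.
Step 25. [r1c1∈{3}] r1c1 has the single candidate 3. So r1c1=3.
Step 26. [r4c6∈{2}] r4c6's peers cover all but 2. So r4c6=2.
Step 27. [r4c7∈{7}] only 7 remains possible at r4c7. So r4c7=7.
Step 28. [r8c3∈{4}] r8c3 is down to just 4. So r8c3=4.
Step 29. [r2c7∈{9}] only 9 remains possible at r2c7 ⇒ r2c7=9.
Step 30. [r7c7∈{2}] r7c7 has the single candidate 2, so r7c7=2.
Step 31. [r9c7∈{3}] r9c7 is down to just 3, so r9c7=3.
Step 32. [r2c4∈{6}] r2c4's peers cover all but 6. So r2c4=6.
Step 33. [r8c1∈{6}] r8c1 is down to just 6, so r8c1=6.
Step 34. [r8c2∈{2}] r8c2's peers cover all but 2, so r8c2=2.
Step 35. [r8c8∈{9}] only 9 remains possible at r8c8, so r8c8=9.
Step 36. [r2c5∈{3}] r2c5's peers cover all but 3, so r2c5=3.
Step 37. [r6c8∈{1}] r6c8 has the single candidate 1 ⇒ r6c8=1.
Step 38. [r1c3∈{7}] nothing but 7 survives at r1c3, so r1c3=7.
Step 39. [r7c4∈{4}] nothing but 4 survives at r7c4, so r7c4=4.
Step 40. [r5c6∈{3}] only 3 remains possible at r5c6 ⇒ r5c6=3.
Step 41. [r5c4∈{9}] r5c4 has the single candidate 9 ⇒ r5c4=9.
Step 42. [r4c2∈{5}] r4c2 has the single candidate 5. So r4c2=5.
Step 43. [r9c2∈{1}] r9c2 is down to just 1 ⇒ r9c2=1.

Answer: 3 4 7 5 1 9 6 2 8 / 2 8 1 6 3 7 9 5 4 / 9 6 5 8 2 4 1 7 3 / 8 5 6 1 4 2 7 3 9 / 1 7 2 9 5 3 4 8 6 / 4 3 9 7 6 8 5 1 2 / 7 9 3 4 8 1 2 6 5 / 6 2 4 3 7 5 8 9 1 / 5 1 8 2 9 6 3 4 7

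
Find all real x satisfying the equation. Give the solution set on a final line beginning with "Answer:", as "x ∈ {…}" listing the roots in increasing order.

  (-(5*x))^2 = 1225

Step 1. [(-(5*x))^2 = 1225] √ both sides: 1225 ≥ 0 gives two branches. So sqrt: -(5*x) = 35 or -35.
Step 2. [-(5*x) = 35 or -35] leading − — multiply by −1, so neg: 5*x = -35 or 35.
Step 3. [5*x = -35 or 35] LHS = 5·(…); ÷5 both sides. So div: x = -7 or 7.

Answer: x ∈ {-7, 7}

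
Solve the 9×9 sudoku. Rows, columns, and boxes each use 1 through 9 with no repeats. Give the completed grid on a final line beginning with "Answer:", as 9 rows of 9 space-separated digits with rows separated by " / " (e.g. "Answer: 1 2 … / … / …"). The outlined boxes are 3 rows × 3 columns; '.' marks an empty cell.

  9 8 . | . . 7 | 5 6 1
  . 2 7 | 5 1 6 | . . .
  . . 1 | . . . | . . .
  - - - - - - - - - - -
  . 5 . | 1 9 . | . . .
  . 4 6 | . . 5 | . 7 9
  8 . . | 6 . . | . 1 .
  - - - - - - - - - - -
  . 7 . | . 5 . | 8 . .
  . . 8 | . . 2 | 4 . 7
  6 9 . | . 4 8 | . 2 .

Step 1. [r6c2∈{3}] only 3 remains possible at r6c2. So r6c2=3.
Step 2. [r6c7∈{2}] nothing but 2 survives at r6c7. So r6c7=2.
Step 3. [r5c7∈{3}] only 3 remains possible at r5c7. So r5c7=3.
Step 4. [r3c9∈{2,3,4,8}] col 9 places 2 nowhere but r3c9, so r3c9=2.
Step 5. [r8c8∈{3,5,9}] r8c8 is the only open cell in col 8 admitting 5 ⇒ r8c8=5.
Step 6. [r9c9∈{3}] r9c9's peers cover all but 3, so r9c9=3.
Step 7. [r8c4∈{3,9}] in row 8, 9 fits only at r8c4 ⇒ r8c4=9.
Step 8. [r7c4∈{3}] nothing but 3 survives at r7c4, so r7c4=3.
Step 9. [r3c6∈{3,4,9}] in col 6, 9 fits only at r3c6. So r3c6=9.
Step 10. [r1c3∈{3,4}] col 3 places 3 nowhere but r1c3, so r1c3=3.
Step 11. [r2c8∈{3,4,8,9}] row 2 places 3 nowhere but r2c8, so r2c8=3.
Step 12. [r4c3∈{2}] r4c3's peers cover all but 2 ⇒ r4c3=2.
Step 13. [r2c9∈{4,8}] row 2 places 8 nowhere but r2c9. So r2c9=8.
Step 14. [r3c8∈{4}] r3c8's peers cover all but 4. So r3c8=4.
Step 15. [r1c5∈{2}] r1c5's peers cover all but 2. So r1c5=2.
Step 16. [r5c1∈{1}] nothing but 1 survives at r5c1. So r5c1=1.
Step 17. [r5c5∈{8}] r5c5's peers cover all but 8, so r5c5=8.
Step 18. [r6c6∈{4}] r6c6's peers cover all but 4, so r6c6=4.
Step 19. [r4c9∈{4,6}] in row 4, 4 fits only at r4c9. So r4c9=4.
Step 20. [r2c1∈{4}] r2c1 has the single candidate 4. So r2c1=4.
Step 21. [r3c7∈{7}] r3c7's peers cover all but 7 ⇒ r3c7=7.
Step 22. [r9c3∈{5}] r9c3 has the single candidate 5 ⇒ r9c3=5.
Step 23. [r3c2∈{6}] nothing but 6 survives at r3c2, so r3c2=6.
Step 24. [r3c4∈{8}] r3c4 is down to just 8, so r3c4=8.
Step 25. [r7c8∈{9}] r7c8's peers cover all but 9, so r7c8=9.
Step 26. [r1c4∈{4}] r1c4 is down to just 4, so r1c4=4.
Step 27. [r9c7∈{1}] nothing but 1 survives at r9c7. So r9c7=1.
Step 28. [r2c7∈{9}] nothing but 9 survives at r2c7 ⇒ r2c7=9.
Step 29. [r7c6∈{1}] nothing but 1 survives at r7c6, so r7c6=1.
Step 30. [r4c1∈{7}] r4c1 is down to just 7 ⇒ r4c1=7.
Step 31. [r6c3∈{9}] only 9 remains possible at r6c3, so r6c3=9.
Step 32. [r4c7∈{6}] r4c7's peers cover all but 6. So r4c7=6.
Step 33. [r3c1∈{5}] nothing but 5 survives at r3c1. So r3c1=5.
Step 34. [r7c1∈{2}] r7c1 has the single candidate 2 ⇒ r7c1=2.
Step 35. [r4c8∈{8}] r4c8 has the single candidate 8, so r4c8=8.
Step 36. [r3c5∈{3}] nothing but 3 survives at r3c5, so r3c5=3.
Step 37. [r7c9∈{6}] only 6 remains possible at r7c9. So r7c9=6.
Step 38. [r7c3∈{4}] r7c3 has the single candidate 4, so r7c3=4.
Step 39. [r5c4∈{2}] r5c4's peers cover all but 2 ⇒ r5c4=2.
Step 40. [r8c2∈{1}] r8c2 is down to just 1 ⇒ r8c2=1.
Step 41. [r8c1∈{3}] nothing but 3 survives at r8c1, so r8c1=3.
Step 42. [r6c5∈{7}] nothing but 7 survives at r6c5 ⇒ r6c5=7.
Step 43. [r8c5∈{6}] r8c5 is down to just 6. So r8c5=6.
Step 44. [r6c9∈{5}] r6c9 has the single candidate 5, so r6c9=5.
Step 45. [r4c6∈{3}] r4c6's peers cover all but 3 ⇒ r4c6=3.
Step 46. [r9c4∈{7}] only 7 remains possible at r9c4, so r9c4=7.

Answer: 9 8 3 4 2 7 5 6 1 / 4 2 7 5 1 6 9 3 8 / 5 6 1 8 3 9 7 4 2 / 7 5 2 1 9 3 6 8 4 / 1 4 6 2 8 5 3 7 9 / 8 3 9 6 7 4 2 1 5 / 2 7 4 3 5 1 8 9 6 / 3 1 8 9 6 2 4 5 7 / 6 9 5 7 4 8 1 2 3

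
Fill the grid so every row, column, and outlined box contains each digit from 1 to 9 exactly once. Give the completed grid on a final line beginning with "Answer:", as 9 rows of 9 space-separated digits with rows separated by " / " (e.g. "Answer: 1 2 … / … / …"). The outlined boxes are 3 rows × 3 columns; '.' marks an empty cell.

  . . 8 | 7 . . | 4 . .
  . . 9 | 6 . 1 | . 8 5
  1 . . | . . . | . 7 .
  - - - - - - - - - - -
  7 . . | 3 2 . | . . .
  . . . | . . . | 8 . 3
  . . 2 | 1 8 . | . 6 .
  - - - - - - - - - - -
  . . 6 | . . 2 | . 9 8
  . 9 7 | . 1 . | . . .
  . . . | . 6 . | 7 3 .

Step 1. [r3c3∈{3,4,5}] across col 3, 3 lands solely at r3c3 ⇒ r3c3=3.
Step 2. [r3c4∈{2,4,5,8,9}] across col 4, 2 lands solely at r3c4 ⇒ r3c4=2.
Step 3. [r5c8∈{1,2,4,5}] 2 has one home in row 5: r5c8 ⇒ r5c8=2.
Step 4. [r3c6∈{4,5,8,9}] row 3 places 8 nowhere but r3c6. So r3c6=8.
Step 5. [r4c2∈{1,4,5,6,8}] r4c2 is the only open cell in row 4 admitting 8, so r4c2=8.
Step 6. [r7c5∈{3,4,5,7}] across row 7, 7 lands solely at r7c5 ⇒ r7c5=7.
Step 7. [r5c6∈{4,5,6,7,9}] 7 has one home in row 5: r5c6, so r5c6=7.
Step 8. [r8c6∈{3,4,5}] r8c6 is the only open cell in box 8 admitting 3 ⇒ r8c6=3.
Step 9. [r4c6∈{4,5,6,9}] r4c6 is the only open cell in row 4 admitting 6. So r4c6=6.
Step 10. [r1c5∈{3,5,9}] r1c5 is the only open cell in row 1 admitting 3 ⇒ r1c5=3.
Step 11. [r2c5∈{4}] nothing but 4 survives at r2c5 ⇒ r2c5=4.
Step 12. [r3c2∈{4,5,6}] across row 3, 4 lands solely at r3c2, so r3c2=4.
Step 13. [r2c1∈{2}] r2c1's peers cover all but 2. So r2c1=2.
Step 14. [r1c9∈{1,2,6,9}] row 1 places 2 nowhere but r1c9. So r1c9=2.
Step 15. [r1c6∈{5,9}] r1c6 is the only open cell in row 1 admitting 9, so r1c6=9.
Step 16. [r9c4∈{4,5,8,9}] row 9 places 9 nowhere but r9c4. So r9c4=9.
Step 17. [r9c1∈{4,5,8}] across row 9, 8 lands solely at r9c1, so r9c1=8.
Step 18. [r8c7∈{2,5,6}] row 8 places 2 nowhere but r8c7. So r8c7=2.
Step 19. [r3c7∈{6,9}] across col 7, 6 lands solely at r3c7 ⇒ r3c7=6.
Step 20. [r5c5∈{5,9}] across col 5, 9 lands solely at r5c5. So r5c5=9.
Step 21. [r6c1∈{3,4,5,9}] across col 1, 9 lands solely at r6c1 ⇒ r6c1=9.
Step 22. [r6c7∈{5}] r6c7 has the single candidate 5, so r6c7=5.
Step 23. [r4c3∈{1,4,5}] r4c3 is the only open cell in row 4 admitting 5 ⇒ r4c3=5.
Step 24. [r9c6∈{4,5}] 5 has one home in col 6: r9c6, so r9c6=5.
Step 25. [r7c4∈{4}] only 4 remains possible at r7c4 ⇒ r7c4=4.
Step 26. [r7c7∈{1}] r7c7 is down to just 1, so r7c7=1.
Step 27. [r9c9∈{4}] only 4 remains possible at r9c9 ⇒ r9c9=4.
Step 28. [r8c1∈{4,5}] row 8 places 4 nowhere but r8c1. So r8c1=4.
Step 29. [r4c9∈{1,9}] r4c9 is the only open cell in col 9 admitting 1 ⇒ r4c9=1.
Step 30. [r9c3∈{1}] r9c3's peers cover all but 1, so r9c3=1.
Step 31. [r5c1∈{6}] r5c1 is down to just 6, so r5c1=6.
Step 32. [r7c1∈{3,5}] 3 has one home in col 1: r7c1, so r7c1=3.
Step 33. [r1c2∈{5,6}] row 1 places 6 nowhere but r1c2 ⇒ r1c2=6.
Step 34. [r3c9∈{9}] nothing but 9 survives at r3c9, so r3c9=9.
Step 35. [r2c2∈{7}] r2c2 has the single candidate 7. So r2c2=7.
Step 36. [r7c2∈{5}] nothing but 5 survives at r7c2, so r7c2=5.
Step 37. [r8c9∈{6}] r8c9 has the single candidate 6. So r8c9=6.
Step 38. [r6c2∈{3}] nothing but 3 survives at r6c2 ⇒ r6c2=3.
Step 39. [r9c2∈{2}] r9c2 is down to just 2. So r9c2=2.
Step 40. [r5c3∈{4}] nothing but 4 survives at r5c3, so r5c3=4.
Step 41. [r8c8∈{5}] r8c8 is down to just 5. So r8c8=5.
Step 42. [r5c4∈{5}] nothing but 5 survives at r5c4 ⇒ r5c4=5.
Step 43. [r2c7∈{3}] r2c7 is down to just 3, so r2c7=3.
Step 44. [r3c5∈{5}] r3c5's peers cover all but 5 ⇒ r3c5=5.
Step 45. [r1c1∈{5}] nothing but 5 survives at r1c1. So r1c1=5.
Step 46. [r1c8∈{1}] r1c8's peers cover all but 1 ⇒ r1c8=1.
Step 47. [r6c9∈{7}] r6c9's peers cover all but 7, so r6c9=7.
Step 48. [r8c4∈{8}] only 8 remains possible at r8c4 ⇒ r8c4=8.
Step 49. [r4c8∈{4}] r4c8 is down to just 4. So r4c8=4.
Step 50. [r5c2∈{1}] r5c2 has the single candidate 1, so r5c2=1.
Step 51. [r6c6∈{4}] only 4 remains possible at r6c6. So r6c6=4.
Step 52. [r4c7∈{9}] r4c7's peers cover all but 9 ⇒ r4c7=9.

Answer: 5 6 8 7 3 9 4 1 2 / 2 7 9 6 4 1 3 8 5 / 1 4 3 2 5 8 6 7 9 / 7 8 5 3 2 6 9 4 1 / 6 1 4 5 9 7 8 2 3 / 9 3 2 1 8 4 5 6 7 / 3 5 6 4 7 2 1 9 8 / 4 9 7 8 1 3 2 5 6 / 8 2 1 9 6 5 7 3 4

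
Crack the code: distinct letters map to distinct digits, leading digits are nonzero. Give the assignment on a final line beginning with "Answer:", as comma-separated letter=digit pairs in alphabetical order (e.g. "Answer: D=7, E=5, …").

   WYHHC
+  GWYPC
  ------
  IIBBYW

Step 1. [col 1: C + C ≡ W (mod 10)] no forcing yet in column 1 (carry-in 0); C=7 is free and consistent — try it ⇒ C=7.
Step 2. [I] I is the leading digit of a 6-digit sum of two 5-digit numbers; the final carry is exactly 1, so I=1.
Step 3. [col 1: C + C ≡ W (mod 10)] column 1 reads C+C+carry(0)=W with C=7; with digits 1,7 already taken and all letters distinct, the only value for W is 4, so W=4.
Step 4. [col 2: H + P ≡ Y (mod 10)] column 2 (H + P ≡ Y (mod 10), carry-in 1) doesn't pin P yet; pick P=2 and continue, so P=2.
Step 5. [col 2: H + P ≡ Y (mod 10)] column 2 (H + P ≡ Y (mod 10), carry-in 1) doesn't pin Y yet; pick Y=8 and continue. So Y=8.
Step 6. [col 2: H + P ≡ Y (mod 10)] in column 2 we have H+P≡Y with carry-in 1; given P=2, Y=8 and digits 1,2,4,7,8 already taken and all letters distinct, that pins H to 5 ⇒ H=5.
Step 7. [col 3: H + Y ≡ B (mod 10)] from column 3 (H=5, Y=8, carry-in 0, digits 1,2,4,5,7,8 already taken and all letters distinct): B must equal 3, so B=3.
Step 8. [col 5: W + G ≡ I (mod 10)] from column 5 (W=4, I=1, carry-in 1, digits 1,2,3,4,5,7,8 already taken and all letters distinct): G must equal 6. So G=6.

Answer: B=3, C=7, G=6, H=5, I=1, P=2, W=4, Y=8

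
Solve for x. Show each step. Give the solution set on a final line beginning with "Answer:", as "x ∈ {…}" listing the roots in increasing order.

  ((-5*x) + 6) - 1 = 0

Step 1. [((-5*x) + 6) - 1 = 0] 1 comes off first (add 1), so sub: (-5*x) + 6 = 1.
Step 2. [(-5*x) + 6 = 1] peel the +6: subtract 6 from each side ⇒ sub: -5*x = -5.
Step 3. [-5*x = -5] -5·(inner) — divide through by -5, so div: x = 1.

Answer: x ∈ {1}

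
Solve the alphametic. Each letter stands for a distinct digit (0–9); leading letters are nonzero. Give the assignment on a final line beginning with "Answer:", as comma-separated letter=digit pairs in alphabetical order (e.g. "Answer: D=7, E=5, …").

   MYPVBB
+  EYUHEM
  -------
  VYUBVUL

Step 1. [V] V is the leading digit of a 7-digit sum of two 6-digit numbers; the final carry is exactly 1 ⇒ V=1.
Step 2. [col 1: B + M ≡ L (mod 10)] no forcing yet in column 1 (carry-in 0); L=2 is free and consistent — try it, so L=2.
Step 3. [col 1: B + M ≡ L (mod 10)] no forcing yet in column 1 (carry-in 0); B=7 is free and consistent — try it, so B=7.
Step 4. [col 1: B + M ≡ L (mod 10)] column 1: given B=7, L=2, carry-in 0, and digits 1,2,7 already taken and all letters distinct, B+M≡L (mod 10) forces M=5. So M=5.
Step 5. [col 2: B + E ≡ U (mod 10)] E=8 is one option consistent with column 2 (B + E ≡ U (mod 10), carry-in 1) — take it. So E=8.
Step 6. [col 2: B + E ≡ U (mod 10)] column 2: given B=7, E=8, carry-in 1, and digits 1,2,5,7,8 already taken and all letters distinct, B+E≡U (mod 10) forces U=6, so U=6.
Step 7. [col 3: V + H ≡ V (mod 10)] in column 3 we have V+H≡V with carry-in 1; given V=1 and digits 1,2,5,6,7,8 already taken and all letters distinct, that pins H to 9, so H=9.
Step 8. [col 4: P + U ≡ B (mod 10)] column 4: given U=6, B=7, carry-in 1, and digits 1,2,5,6,7,8,9 already taken and all letters distinct, P+U≡B (mod 10) forces P=0. So P=0.
Step 9. [col 5: Y + Y ≡ U (mod 10)] column 5 reads Y+Y+carry(0)=U with U=6; with digits 0,1,2,5,6,7,8,9 already taken and all letters distinct, the only value for Y is 3, so Y=3.

Answer: B=7, E=8, H=9, L=2, M=5, P=0, U=6, V=1, Y=3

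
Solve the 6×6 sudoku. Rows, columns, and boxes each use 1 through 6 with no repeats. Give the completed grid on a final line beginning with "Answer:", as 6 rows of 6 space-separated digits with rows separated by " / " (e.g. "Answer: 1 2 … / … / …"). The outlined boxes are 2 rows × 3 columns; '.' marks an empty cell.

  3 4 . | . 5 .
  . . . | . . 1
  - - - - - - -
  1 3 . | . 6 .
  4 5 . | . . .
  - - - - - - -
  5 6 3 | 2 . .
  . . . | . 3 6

Step 1. [r3c3∈{2}] nothing but 2 survives at r3c3, so r3c3=2.
Step 2. [r2c1∈{2,6}] col 1 places 6 nowhere but r2c1. So r2c1=6.
Step 3. [r5c5∈{1,4}] 1 has one home in row 5: r5c5. So r5c5=1.
Step 4. [r4c6∈{2,3}] in col 6, 3 fits only at r4c6. So r4c6=3.
Step 5. [r3c6∈{4,5}] across col 6, 5 lands solely at r3c6, so r3c6=5.
Step 6. [r6c2∈{1,2}] 1 has one home in col 2: r6c2. So r6c2=1.
Step 7. [r3c4∈{4}] r3c4 has the single candidate 4, so r3c4=4.
Step 8. [r1c6∈{2}] r1c6's peers cover all but 2. So r1c6=2.
Step 9. [r5c6∈{4}] r5c6's peers cover all but 4. So r5c6=4.
Step 10. [r2c4∈{3}] only 3 remains possible at r2c4 ⇒ r2c4=3.
Step 11. [r6c4∈{5}] r6c4's peers cover all but 5 ⇒ r6c4=5.
Step 12. [r4c5∈{2}] r4c5's peers cover all but 2. So r4c5=2.
Step 13. [r2c5∈{4}] nothing but 4 survives at r2c5, so r2c5=4.
Step 14. [r2c3∈{5}] nothing but 5 survives at r2c3, so r2c3=5.
Step 15. [r4c3∈{6}] r4c3's peers cover all but 6, so r4c3=6.
Step 16. [r6c1∈{2}] r6c1 has the single candidate 2 ⇒ r6c1=2.
Step 17. [r6c3∈{4}] r6c3's peers cover all but 4, so r6c3=4.
Step 18. [r1c3∈{1}] r1c3 has the single candidate 1, so r1c3=1.
Step 19. [r4c4∈{1}] nothing but 1 survives at r4c4. So r4c4=1.
Step 20. [r2c2∈{2}] nothing but 2 survives at r2c2 ⇒ r2c2=2.
Step 21. [r1c4∈{6}] only 6 remains possible at r1c4. So r1c4=6.

Answer: 3 4 1 6 5 2 / 6 2 5 3 4 1 / 1 3 2 4 6 5 / 4 5 6 1 2 3 / 5 6 3 2 1 4 / 2 1 4 5 3 6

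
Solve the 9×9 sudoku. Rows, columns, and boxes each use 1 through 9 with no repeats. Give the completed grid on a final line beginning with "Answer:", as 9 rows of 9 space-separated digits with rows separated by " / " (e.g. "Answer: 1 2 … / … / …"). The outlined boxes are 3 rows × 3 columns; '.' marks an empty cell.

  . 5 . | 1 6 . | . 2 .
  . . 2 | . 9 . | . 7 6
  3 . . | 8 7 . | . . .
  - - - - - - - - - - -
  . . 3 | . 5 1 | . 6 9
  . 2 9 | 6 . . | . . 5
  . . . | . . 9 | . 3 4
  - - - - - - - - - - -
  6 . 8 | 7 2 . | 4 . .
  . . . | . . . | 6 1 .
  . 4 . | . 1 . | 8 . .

Step 1. [r7c9∈{3}] r7c9 has the single candidate 3. So r7c9=3.
Step 2. [r7c6∈{5}] r7c6's peers cover all but 5, so r7c6=5.
Step 3. [r5c6∈{3,4,7,8}] across col 6, 7 lands solely at r5c6. So r5c6=7.
Step 4. [r8c2∈{3,7,9}] across col 2, 3 lands solely at r8c2, so r8c2=3.
Step 5. [r6c5∈{8}] r6c5 is down to just 8. So r6c5=8.
Step 6. [r7c2∈{1,9}] 1 has one home in row 7: r7c2. So r7c2=1.
Step 7. [r3c2∈{6,9}] r3c2 is the only open cell in col 2 admitting 9 ⇒ r3c2=9.
Step 8. [r5c7∈{1}] nothing but 1 survives at r5c7, so r5c7=1.
Step 9. [r2c1∈{1,4,8}] r2c1 is the only open cell in row 2 admitting 1 ⇒ r2c1=1.
Step 10. [r9c8∈{5,9}] r9c8 is the only open cell in box 9 admitting 5. So r9c8=5.
Step 11. [r9c3∈{7}] r9c3's peers cover all but 7, so r9c3=7.
Step 12. [r1c1∈{4,7,8}] row 1 places 7 nowhere but r1c1, so r1c1=7.
Step 13. [r2c4∈{3,4,5}] in col 4, 5 fits only at r2c4, so r2c4=5.
Step 14. [r2c6∈{3,4}] across row 2, 4 lands solely at r2c6 ⇒ r2c6=4.
Step 15. [r6c2∈{6,7}] 6 has one home in col 2: r6c2, so r6c2=6.
Step 16. [r6c4∈{2}] r6c4's peers cover all but 2. So r6c4=2.
Step 17. [r4c4∈{4}] r4c4 has the single candidate 4 ⇒ r4c4=4.
Step 18. [r6c1∈{5}] only 5 remains possible at r6c1, so r6c1=5.
Step 19. [r9c9∈{2}] r9c9 has the single candidate 2, so r9c9=2.
Step 20. [r4c1∈{8}] r4c1 has the single candidate 8 ⇒ r4c1=8.
Step 21. [r9c4∈{3,9}] col 4 places 3 nowhere but r9c4, so r9c4=3.
Step 22. [r3c3∈{4,6}] r3c3 is the only open cell in row 3 admitting 6, so r3c3=6.
Step 23. [r8c4∈{9}] r8c4's peers cover all but 9. So r8c4=9.
Step 24. [r4c2∈{7}] r4c2's peers cover all but 7, so r4c2=7.
Step 25. [r1c7∈{3,9}] in row 1, 9 fits only at r1c7. So r1c7=9.
Step 26. [r8c5∈{4}] r8c5 has the single candidate 4, so r8c5=4.
Step 27. [r8c3∈{5}] r8c3 has the single candidate 5. So r8c3=5.
Step 28. [r1c6∈{3}] r1c6 has the single candidate 3 ⇒ r1c6=3.
Step 29. [r8c6∈{8}] r8c6's peers cover all but 8, so r8c6=8.
Step 30. [r6c7∈{7}] r6c7 is down to just 7 ⇒ r6c7=7.
Step 31. [r9c1∈{9}] only 9 remains possible at r9c1, so r9c1=9.
Step 32. [r2c2∈{8}] r2c2 is down to just 8. So r2c2=8.
Step 33. [r3c6∈{2}] r3c6's peers cover all but 2, so r3c6=2.
Step 34. [r3c7∈{5}] r3c7's peers cover all but 5, so r3c7=5.
Step 35. [r7c8∈{9}] r7c8 has the single candidate 9. So r7c8=9.
Step 36. [r3c8∈{4}] only 4 remains possible at r3c8, so r3c8=4.
Step 37. [r8c1∈{2}] r8c1's peers cover all but 2 ⇒ r8c1=2.
Step 38. [r4c7∈{2}] nothing but 2 survives at r4c7, so r4c7=2.
Step 39. [r1c9∈{8}] r1c9 has the single candidate 8, so r1c9=8.
Step 40. [r1c3∈{4}] r1c3 has the single candidate 4, so r1c3=4.
Step 41. [r5c1∈{4}] only 4 remains possible at r5c1 ⇒ r5c1=4.
Step 42. [r8c9∈{7}] r8c9 has the single candidate 7. So r8c9=7.
Step 43. [r5c8∈{8}] nothing but 8 survives at r5c8. So r5c8=8.
Step 44. [r2c7∈{3}] nothing but 3 survives at r2c7. So r2c7=3.
Step 45. [r9c6∈{6}] r9c6's peers cover all but 6. So r9c6=6.
Step 46. [r6c3∈{1}] r6c3 has the single candidate 1. So r6c3=1.
Step 47. [r3c9∈{1}] r3c9's peers cover all but 1. So r3c9=1.
Step 48. [r5c5∈{3}] nothing but 3 survives at r5c5. So r5c5=3.

Answer: 7 5 4 1 6 3 9 2 8 / 1 8 2 5 9 4 3 7 6 / 3 9 6 8 7 2 5 4 1 / 8 7 3 4 5 1 2 6 9 / 4 2 9 6 3 7 1 8 5 / 5 6 1 2 8 9 7 3 4 / 6 1 8 7 2 5 4 9 3 / 2 3 5 9 4 8 6 1 7 / 9 4 7 3 1 6 8 5 2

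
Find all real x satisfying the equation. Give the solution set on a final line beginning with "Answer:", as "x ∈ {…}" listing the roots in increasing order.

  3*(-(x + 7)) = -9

Step 1. [3*(-(x + 7)) = -9] LHS = 3·(…); ÷3 both sides, so div: -(x + 7) = -3.
Step 2. [-(x + 7) = -3] LHS negated; negate both sides, so neg: x + 7 = 3.
Step 3. [x + 7 = 3] +7 is outermost — subtract 7 both sides. So sub: x = -4.

Answer: x ∈ {-4}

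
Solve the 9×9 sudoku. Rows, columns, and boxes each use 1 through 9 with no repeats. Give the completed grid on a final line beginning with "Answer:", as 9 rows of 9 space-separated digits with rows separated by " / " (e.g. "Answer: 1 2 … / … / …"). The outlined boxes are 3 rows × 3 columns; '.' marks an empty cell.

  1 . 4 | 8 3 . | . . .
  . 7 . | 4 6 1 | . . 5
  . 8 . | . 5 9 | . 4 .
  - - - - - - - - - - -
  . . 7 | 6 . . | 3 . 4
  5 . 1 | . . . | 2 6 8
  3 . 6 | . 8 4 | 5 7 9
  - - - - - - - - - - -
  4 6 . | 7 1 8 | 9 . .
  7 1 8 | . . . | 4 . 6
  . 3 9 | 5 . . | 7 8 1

Step 1. [r9c1∈{2}] r9c1 is down to just 2 ⇒ r9c1=2.
Step 2. [r3c4∈{2}] only 2 remains possible at r3c4, so r3c4=2.
Step 3. [r2c3∈{2,3}] across col 3, 2 lands solely at r2c3, so r2c3=2.
Step 4. [r2c8∈{3,9}] in row 2, 3 fits only at r2c8. So r2c8=3.
Step 5. [r1c6∈{7}] r1c6 has the single candidate 7, so r1c6=7.
Step 6. [r5c6∈{3}] r5c6 has the single candidate 3 ⇒ r5c6=3.
Step 7. [r5c4∈{9}] r5c4 is down to just 9 ⇒ r5c4=9.
Step 8. [r8c6∈{2}] r8c6 is down to just 2. So r8c6=2.
Step 9. [r1c8∈{2,9}] across col 8, 9 lands solely at r1c8. So r1c8=9.
Step 10. [r7c8∈{2,5}] in col 8, 2 fits only at r7c8, so r7c8=2.
Step 11. [r4c2∈{2,9}] 9 has one home in col 2: r4c2 ⇒ r4c2=9.
Step 12. [r1c7∈{6}] r1c7 is down to just 6, so r1c7=6.
Step 13. [r7c3∈{5}] r7c3 has the single candidate 5. So r7c3=5.
Step 14. [r4c6∈{5}] only 5 remains possible at r4c6. So r4c6=5.
Step 15. [r4c1∈{8}] nothing but 8 survives at r4c1, so r4c1=8.
Step 16. [r4c5∈{2}] only 2 remains possible at r4c5 ⇒ r4c5=2.
Step 17. [r3c9∈{7}] r3c9 is down to just 7 ⇒ r3c9=7.
Step 18. [r6c2∈{2}] r6c2 has the single candidate 2, so r6c2=2.
Step 19. [r1c9∈{2}] r1c9 is down to just 2, so r1c9=2.
Step 20. [r2c7∈{8}] r2c7 is down to just 8, so r2c7=8.
Step 21. [r8c5∈{9}] nothing but 9 survives at r8c5. So r8c5=9.
Step 22. [r8c8∈{5}] r8c8 is down to just 5, so r8c8=5.
Step 23. [r1c2∈{5}] only 5 remains possible at r1c2. So r1c2=5.
Step 24. [r7c9∈{3}] r7c9 is down to just 3 ⇒ r7c9=3.
Step 25. [r3c1∈{6}] r3c1 has the single candidate 6, so r3c1=6.
Step 26. [r5c2∈{4}] only 4 remains possible at r5c2 ⇒ r5c2=4.
Step 27. [r5c5∈{7}] r5c5 has the single candidate 7. So r5c5=7.
Step 28. [r4c8∈{1}] r4c8's peers cover all but 1. So r4c8=1.
Step 29. [r8c4∈{3}] r8c4 has the single candidate 3. So r8c4=3.
Step 30. [r3c3∈{3}] only 3 remains possible at r3c3 ⇒ r3c3=3.
Step 31. [r3c7∈{1}] r3c7's peers cover all but 1. So r3c7=1.
Step 32. [r6c4∈{1}] r6c4's peers cover all but 1, so r6c4=1.
Step 33. [r9c5∈{4}] r9c5 has the single candidate 4 ⇒ r9c5=4.
Step 34. [r9c6∈{6}] r9c6 has the single candidate 6 ⇒ r9c6=6.
Step 35. [r2c1∈{9}] nothing but 9 survives at r2c1 ⇒ r2c1=9.

Answer: 1 5 4 8 3 7 6 9 2 / 9 7 2 4 6 1 8 3 5 / 6 8 3 2 5 9 1 4 7 / 8 9 7 6 2 5 3 1 4 / 5 4 1 9 7 3 2 6 8 / 3 2 6 1 8 4 5 7 9 / 4 6 5 7 1 8 9 2 3 / 7 1 8 3 9 2 4 5 6 / 2 3 9 5 4 6 7 8 1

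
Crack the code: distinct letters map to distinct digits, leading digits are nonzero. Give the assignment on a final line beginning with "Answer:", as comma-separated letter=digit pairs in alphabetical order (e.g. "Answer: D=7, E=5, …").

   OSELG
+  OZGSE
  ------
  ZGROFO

Step 1. [col 1: G + E ≡ O (mod 10)] column 1 (G + E ≡ O (mod 10), carry-in 0) doesn't pin E yet; pick E=2 and continue, so E=2.
Step 2. [col 1: G + E ≡ O (mod 10)] column 1 (G + E ≡ O (mod 10), carry-in 0) doesn't pin O yet; pick O=8 and continue ⇒ O=8.
Step 3. [Z] Z is the leading digit of a 6-digit sum of two 5-digit numbers; the final carry is exactly 1, so Z=1.
Step 4. [col 1: G + E ≡ O (mod 10)] from column 1 (E=2, O=8, carry-in 0, digits 1,2,8 already taken and all letters distinct): G must equal 6. So G=6.
Step 5. [col 2: L + S ≡ F (mod 10)] several values work for F in column 2 (L + S ≡ F (mod 10), carry-in 0); try F=7. So F=7.
Step 6. [col 2: L + S ≡ F (mod 10)] several values work for S in column 2 (L + S ≡ F (mod 10), carry-in 0); try S=4. So S=4.
Step 7. [col 2: L + S ≡ F (mod 10)] column 2: given S=4, F=7, carry-in 0, and digits 1,2,4,6,7,8 already taken and all letters distinct, L+S≡F (mod 10) forces L=3. So L=3.
Step 8. [col 4: S + Z ≡ R (mod 10)] column 4: given S=4, Z=1, carry-in 0, and digits 1,2,3,4,6,7,8 already taken and all letters distinct, S+Z≡R (mod 10) forces R=5. So R=5.

Answer: E=2, F=7, G=6, L=3, O=8, R=5, S=4, Z=1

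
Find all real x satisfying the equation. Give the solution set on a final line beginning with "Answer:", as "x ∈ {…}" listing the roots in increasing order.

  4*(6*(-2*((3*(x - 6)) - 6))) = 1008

Step 1. [4*(6*(-2*((3*(x - 6)) - 6))) = 1008] LHS = 4·(…); ÷4 both sides ⇒ div: 6*(-2*((3*(x - 6)) - 6)) = 252.
Step 2. [6*(-2*((3*(x - 6)) - 6)) = 252] divide by the outer 6, so div: -2*((3*(x - 6)) - 6) = 42.
Step 3. [-2*((3*(x - 6)) - 6) = 42] leading coefficient -2: divide by -2, so div: (3*(x - 6)) - 6 = -21.
Step 4. [(3*(x - 6)) - 6 = -21] 3 divides every term; factor it out ⇒ factor: (x - 6) - 2 = -7.
Step 5. [(x - 6) - 2 = -7] peel the -2: add 2 from each side. So sub: x - 6 = -5.
Step 6. [x - 6 = -5] peel the -6: add 6 from each side, so sub: x = 1.

Answer: x ∈ {1}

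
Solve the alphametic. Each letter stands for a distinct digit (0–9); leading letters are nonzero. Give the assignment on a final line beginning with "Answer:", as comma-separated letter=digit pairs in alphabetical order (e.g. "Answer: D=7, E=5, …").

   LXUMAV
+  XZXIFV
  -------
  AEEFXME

Step 1. [A] the sum has 7 digits but both addends have 6; that extra leading digit A is the final carry, namely 1, so A=1.
Step 2. [col 1: V + V ≡ E (mod 10)] no forcing yet in column 1 (carry-in 0); E=4 is free and consistent — try it. So E=4.
Step 3. [col 1: V + V ≡ E (mod 10)] no forcing yet in column 1 (carry-in 0); V=2 is free and consistent — try it. So V=2.
Step 4. [col 2: A + F ≡ M (mod 10)] several values work for M in column 2 (A + F ≡ M (mod 10), carry-in 0); try M=0, so M=0.
Step 5. [col 2: A + F ≡ M (mod 10)] column 2 reads A+F+carry(0)=M with A=1, M=0; with digits 0,1,2,4 already taken and all letters distinct, the only value for F is 9. So F=9.
Step 6. [col 3: M + I ≡ X (mod 10)] X=6 is one option consistent with column 3 (M + I ≡ X (mod 10), carry-in 1) — take it ⇒ X=6.
Step 7. [col 3: M + I ≡ X (mod 10)] column 3: given M=0, X=6, carry-in 1, and digits 0,1,2,4,6,9 already taken and all letters distinct, M+I≡X (mod 10) forces I=5, so I=5.
Step 8. [col 4: U + X ≡ F (mod 10)] from column 4 (X=6, F=9, carry-in 0, digits 0,1,2,4,5,6,9 already taken and all letters distinct): U must equal 3. So U=3.
Step 9. [col 5: X + Z ≡ E (mod 10)] in column 5 we have X+Z≡E with carry-in 0; given X=6, E=4 and digits 0,1,2,3,4,5,6,9 already taken and all letters distinct, that pins Z to 8 ⇒ Z=8.
Step 10. [col 6: L + X ≡ E (mod 10)] in column 6 we have L+X≡E with carry-in 1; given X=6, E=4 and digits 0,1,2,3,4,5,6,8,9 already taken and all letters distinct, that pins L to 7 ⇒ L=7.

Answer: A=1, E=4, F=9, I=5, L=7, M=0, U=3, V=2, X=6, Z=8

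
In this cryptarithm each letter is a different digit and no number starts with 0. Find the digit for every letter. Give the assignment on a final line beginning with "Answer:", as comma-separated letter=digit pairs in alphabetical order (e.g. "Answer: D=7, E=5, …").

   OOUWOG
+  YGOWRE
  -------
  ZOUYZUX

Step 1. [col 1: G + E ≡ X (mod 10)] no forcing yet in column 1 (carry-in 0); X=3 is free and consistent — try it, so X=3.
Step 2. [col 1: G + E ≡ X (mod 10)] no forcing yet in column 1 (carry-in 0); G=5 is free and consistent — try it. So G=5.
Step 3. [col 1: G + E ≡ X (mod 10)] column 1 reads G+E+carry(0)=X with G=5, X=3; with digits 3,5 already taken and all letters distinct, the only value for E is 8, so E=8.
Step 4. [col 2: O + R ≡ U (mod 10)] U=2 is one option consistent with column 2 (O + R ≡ U (mod 10), carry-in 1) — take it, so U=2.
Step 5. [col 2: O + R ≡ U (mod 10)] column 2 (O + R ≡ U (mod 10), carry-in 1) doesn't pin R yet; pick R=4 and continue, so R=4.
Step 6. [col 2: O + R ≡ U (mod 10)] column 2: given R=4, U=2, carry-in 1, and digits 2,3,4,5,8 already taken and all letters distinct, O+R≡U (mod 10) forces O=7, so O=7.
Step 7. [col 3: W + W ≡ Z (mod 10)] in column 3 we have W+W≡Z with carry-in 1; given nothing yet and digits 2,3,4,5,7,8 already taken and all letters distinct, that pins W to 0. So W=0.
Step 8. [col 3: W + W ≡ Z (mod 10)] in column 3 we have W+W≡Z with carry-in 1; given W=0 and digits 0,2,3,4,5,7,8 already taken and all letters distinct, that pins Z to 1 ⇒ Z=1.
Step 9. [col 4: U + O ≡ Y (mod 10)] column 4 reads U+O+carry(0)=Y with U=2, O=7; with digits 0,1,2,3,4,5,7,8 already taken and all letters distinct, the only value for Y is 9, so Y=9.

Answer: E=8, G=5, O=7, R=4, U=2, W=0, X=3, Y=9, Z=1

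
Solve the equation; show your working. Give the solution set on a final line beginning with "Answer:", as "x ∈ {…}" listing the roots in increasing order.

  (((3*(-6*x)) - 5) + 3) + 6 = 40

Step 1. [(((3*(-6*x)) - 5) + 3) + 6 = 40] +6 is outermost — subtract 6 both sides ⇒ sub: ((3*(-6*x)) - 5) + 3 = 34.
Step 2. [((3*(-6*x)) - 5) + 3 = 34] the outer +3 inverts by subtracting 3. So sub: (3*(-6*x)) - 5 = 31.
Step 3. [(3*(-6*x)) - 5 = 31] 5 comes off first (add 5). So sub: 3*(-6*x) = 36.
Step 4. [3*(-6*x) = 36] 3·(inner) — divide through by 3. So div: -6*x = 12.
Step 5. [-6*x = 12] LHS = -6·(…); ÷-6 both sides, so div: x = -2.

Answer: x ∈ {-2}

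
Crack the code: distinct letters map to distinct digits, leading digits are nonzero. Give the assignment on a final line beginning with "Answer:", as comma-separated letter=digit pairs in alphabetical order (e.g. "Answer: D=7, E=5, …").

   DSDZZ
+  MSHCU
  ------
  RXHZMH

Step 1. [col 1: Z + U ≡ H (mod 10)] no forcing yet in column 1 (carry-in 0); U=3 is free and consistent — try it ⇒ U=3.
Step 2. [R] adding two 5-digit numbers gives at most 5+1 digits, and here it does — R is that final carry and must be 1, so R=1.
Step 3. [col 1: Z + U ≡ H (mod 10)] several values work for Z in column 1 (Z + U ≡ H (mod 10), carry-in 0); try Z=6. So Z=6.
Step 4. [col 1: Z + U ≡ H (mod 10)] column 1 reads Z+U+carry(0)=H with Z=6, U=3; with digits 1,3,6 already taken and all letters distinct, the only value for H is 9, so H=9.
Step 5. [col 2: Z + C ≡ M (mod 10)] no forcing yet in column 2 (carry-in 0); M=8 is free and consistent — try it ⇒ M=8.
Step 6. [col 2: Z + C ≡ M (mod 10)] from column 2 (Z=6, M=8, carry-in 0, digits 1,3,6,8,9 already taken and all letters distinct): C must equal 2 ⇒ C=2.
Step 7. [col 3: D + H ≡ Z (mod 10)] column 3 reads D+H+carry(0)=Z with H=9, Z=6; with digits 1,2,3,6,8,9 already taken and all letters distinct, the only value for D is 7. So D=7.
Step 8. [col 4: S + S ≡ H (mod 10)] column 4: given H=9, carry-in 1, and digits 1,2,3,6,7,8,9 already taken and all letters distinct, S+S≡H (mod 10) forces S=4, so S=4.
Step 9. [col 5: D + M ≡ X (mod 10)] from column 5 (D=7, M=8, carry-in 0, digits 1,2,3,4,6,7,8,9 already taken and all letters distinct): X must equal 5. So X=5.

Answer: C=2, D=7, H=9, M=8, R=1, S=4, U=3, X=5, Z=6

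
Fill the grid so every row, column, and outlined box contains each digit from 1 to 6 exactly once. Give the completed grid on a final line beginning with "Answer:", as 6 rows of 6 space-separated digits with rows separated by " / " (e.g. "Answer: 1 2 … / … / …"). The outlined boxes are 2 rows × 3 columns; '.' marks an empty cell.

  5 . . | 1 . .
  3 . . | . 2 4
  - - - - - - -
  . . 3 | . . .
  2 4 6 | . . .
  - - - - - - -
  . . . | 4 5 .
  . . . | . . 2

Step 1. [r3c1∈{1}] nothing but 1 survives at r3c1, so r3c1=1.
Step 2. [r5c1∈{6}] only 6 remains possible at r5c1 ⇒ r5c1=6.
Step 3. [r3c2∈{5}] only 5 remains possible at r3c2. So r3c2=5.
Step 4. [r2c3∈{1}] r2c3's peers cover all but 1 ⇒ r2c3=1.
Step 5. [r4c6∈{1,3,5}] col 6 places 5 nowhere but r4c6 ⇒ r4c6=5.
Step 6. [r5c6∈{1,3}] in col 6, 1 fits only at r5c6. So r5c6=1.
Step 7. [r3c6∈{6}] r3c6 is down to just 6, so r3c6=6.
Step 8. [r1c3∈{2,4}] across row 1, 4 lands solely at r1c3, so r1c3=4.
Step 9. [r2c2∈{6}] only 6 remains possible at r2c2. So r2c2=6.
Step 10. [r4c4∈{3}] r4c4 has the single candidate 3. So r4c4=3.
Step 11. [r6c5∈{3,6}] box 6 places 3 nowhere but r6c5, so r6c5=3.
Step 12. [r1c2∈{2}] r1c2's peers cover all but 2 ⇒ r1c2=2.
Step 13. [r5c3∈{2}] r5c3's peers cover all but 2 ⇒ r5c3=2.
Step 14. [r2c4∈{5}] r2c4's peers cover all but 5. So r2c4=5.
Step 15. [r4c5∈{1}] r4c5's peers cover all but 1 ⇒ r4c5=1.
Step 16. [r1c6∈{3}] r1c6 is down to just 3, so r1c6=3.
Step 17. [r6c3∈{5}] only 5 remains possible at r6c3. So r6c3=5.
Step 18. [r3c5∈{4}] r3c5 is down to just 4 ⇒ r3c5=4.
Step 19. [r5c2∈{3}] r5c2 has the single candidate 3. So r5c2=3.
Step 20. [r6c2∈{1}] r6c2's peers cover all but 1 ⇒ r6c2=1.
Step 21. [r3c4∈{2}] r3c4 is down to just 2 ⇒ r3c4=2.
Step 22. [r6c4∈{6}] nothing but 6 survives at r6c4. So r6c4=6.
Step 23. [r6c1∈{4}] only 4 remains possible at r6c1 ⇒ r6c1=4.
Step 24. [r1c5∈{6}] only 6 remains possible at r1c5. So r1c5=6.

Answer: 5 2 4 1 6 3 / 3 6 1 5 2 4 / 1 5 3 2 4 6 / 2 4 6 3 1 5 / 6 3 2 4 5 1 / 4 1 5 6 3 2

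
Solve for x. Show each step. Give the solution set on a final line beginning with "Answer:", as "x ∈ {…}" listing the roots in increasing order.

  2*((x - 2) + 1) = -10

Step 1. [2*((x - 2) + 1) = -10] 2 out front; divide by 2. So div: (x - 2) + 1 = -5.
Step 2. [(x - 2) + 1 = -5] +1 is outermost — subtract 1 both sides, so sub: x - 2 = -6.
Step 3. [x - 2 = -6] add 2: x sits inside (… - 2) ⇒ sub: x = -4.

Answer: x ∈ {-4}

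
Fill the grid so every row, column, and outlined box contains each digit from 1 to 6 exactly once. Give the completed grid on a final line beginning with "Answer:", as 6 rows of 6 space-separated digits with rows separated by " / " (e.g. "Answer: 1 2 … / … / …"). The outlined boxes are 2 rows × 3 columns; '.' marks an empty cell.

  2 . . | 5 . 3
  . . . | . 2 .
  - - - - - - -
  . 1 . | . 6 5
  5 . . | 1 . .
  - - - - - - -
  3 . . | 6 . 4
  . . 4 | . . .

Step 1. [r2c6∈{1,6}] col 6 places 6 nowhere but r2c6. So r2c6=6.
Step 2. [r2c4∈{4}] r2c4's peers cover all but 4 ⇒ r2c4=4.
Step 3. [r4c6∈{2}] r4c6 is down to just 2 ⇒ r4c6=2.
Step 4. [r2c1∈{1}] r2c1 is down to just 1 ⇒ r2c1=1.
Step 5. [r5c3∈{1,2,5}] across col 3, 1 lands solely at r5c3, so r5c3=1.
Step 6. [r3c4∈{3}] nothing but 3 survives at r3c4, so r3c4=3.
Step 7. [r5c2∈{2,5}] in row 5, 2 fits only at r5c2 ⇒ r5c2=2.
Step 8. [r6c2∈{5,6}] r6c2 is the only open cell in box 5 admitting 5, so r6c2=5.
Step 9. [r1c2∈{4,6}] 4 has one home in row 1: r1c2 ⇒ r1c2=4.
Step 10. [r2c2∈{3}] nothing but 3 survives at r2c2. So r2c2=3.
Step 11. [r4c2∈{6}] r4c2's peers cover all but 6, so r4c2=6.
Step 12. [r6c6∈{1}] only 1 remains possible at r6c6, so r6c6=1.
Step 13. [r4c5∈{4}] only 4 remains possible at r4c5, so r4c5=4.
Step 14. [r6c5∈{3}] r6c5 is down to just 3. So r6c5=3.
Step 15. [r1c5∈{1}] r1c5 is down to just 1. So r1c5=1.
Step 16. [r3c1∈{4}] only 4 remains possible at r3c1 ⇒ r3c1=4.
Step 17. [r3c3∈{2}] nothing but 2 survives at r3c3. So r3c3=2.
Step 18. [r4c3∈{3}] r4c3 is down to just 3, so r4c3=3.
Step 19. [r2c3∈{5}] r2c3 is down to just 5, so r2c3=5.
Step 20. [r6c1∈{6}] only 6 remains possible at r6c1, so r6c1=6.
Step 21. [r5c5∈{5}] nothing but 5 survives at r5c5. So r5c5=5.
Step 22. [r6c4∈{2}] r6c4's peers cover all but 2. So r6c4=2.
Step 23. [r1c3∈{6}] only 6 remains possible at r1c3, so r1c3=6.

Answer: 2 4 6 5 1 3 / 1 3 5 4 2 6 / 4 1 2 3 6 5 / 5 6 3 1 4 2 / 3 2 1 6 5 4 / 6 5 4 2 3 1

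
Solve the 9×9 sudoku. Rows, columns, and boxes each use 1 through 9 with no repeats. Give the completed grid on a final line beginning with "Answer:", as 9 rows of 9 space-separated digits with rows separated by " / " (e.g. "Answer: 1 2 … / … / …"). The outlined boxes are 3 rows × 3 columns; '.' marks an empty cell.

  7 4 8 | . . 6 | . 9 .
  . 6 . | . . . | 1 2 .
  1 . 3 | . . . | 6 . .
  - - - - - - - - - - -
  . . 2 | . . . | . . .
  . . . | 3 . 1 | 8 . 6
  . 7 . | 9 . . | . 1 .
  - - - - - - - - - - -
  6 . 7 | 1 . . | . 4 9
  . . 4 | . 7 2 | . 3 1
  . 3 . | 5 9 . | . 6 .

Step 1. [r3c8∈{5,7,8}] r3c8 is the only open cell in col 8 admitting 8 ⇒ r3c8=8.
Step 2. [r8c7∈{5}] nothing but 5 survives at r8c7. So r8c7=5.
Step 3. [r5c5∈{2,4,5}] in row 5, 2 fits only at r5c5. So r5c5=2.
Step 4. [r7c2∈{2,5,8}] row 7 places 5 nowhere but r7c2 ⇒ r7c2=5.
Step 5. [r5c2∈{9}] only 9 remains possible at r5c2 ⇒ r5c2=9.
Step 6. [r5c3∈{5}] only 5 remains possible at r5c3, so r5c3=5.
Step 7. [r4c8∈{5,7}] across col 8, 5 lands solely at r4c8 ⇒ r4c8=5.
Step 8. [r1c7∈{3}] nothing but 3 survives at r1c7. So r1c7=3.
Step 9. [r9c6∈{4,8}] row 9 places 4 nowhere but r9c6 ⇒ r9c6=4.
Step 10. [r2c1∈{5,9}] 5 has one home in col 1: r2c1 ⇒ r2c1=5.
Step 11. [r8c2∈{8}] nothing but 8 survives at r8c2, so r8c2=8.
Step 12. [r7c7∈{2}] nothing but 2 survives at r7c7. So r7c7=2.
Step 13. [r6c7∈{4}] nothing but 4 survives at r6c7. So r6c7=4.
Step 14. [r3c6∈{5,7,9}] in row 3, 9 fits only at r3c6 ⇒ r3c6=9.
Step 15. [r5c8∈{7}] nothing but 7 survives at r5c8. So r5c8=7.
Step 16. [r4c9∈{3}] only 3 remains possible at r4c9 ⇒ r4c9=3.
Step 17. [r1c9∈{5}] nothing but 5 survives at r1c9. So r1c9=5.
Step 18. [r6c6∈{5,8}] in col 6, 5 fits only at r6c6 ⇒ r6c6=5.
Step 19. [r8c4∈{6}] nothing but 6 survives at r8c4. So r8c4=6.
Step 20. [r4c5∈{4,6,8}] in row 4, 6 fits only at r4c5, so r4c5=6.
Step 21. [r4c4∈{4,7,8}] 4 has one home in box 5: r4c4. So r4c4=4.
Step 22. [r6c5∈{8}] only 8 remains possible at r6c5 ⇒ r6c5=8.
Step 23. [r2c4∈{7,8}] col 4 places 8 nowhere but r2c4, so r2c4=8.
Step 24. [r3c4∈{2,7}] r3c4 is the only open cell in col 4 admitting 7. So r3c4=7.
Step 25. [r2c6∈{3}] only 3 remains possible at r2c6, so r2c6=3.
Step 26. [r3c9∈{4}] r3c9 has the single candidate 4, so r3c9=4.
Step 27. [r9c7∈{7}] only 7 remains possible at r9c7. So r9c7=7.
Step 28. [r4c2∈{1}] r4c2 has the single candidate 1 ⇒ r4c2=1.
Step 29. [r1c4∈{2}] nothing but 2 survives at r1c4, so r1c4=2.
Step 30. [r6c1∈{3}] r6c1's peers cover all but 3. So r6c1=3.
Step 31. [r2c5∈{4}] only 4 remains possible at r2c5 ⇒ r2c5=4.
Step 32. [r5c1∈{4}] nothing but 4 survives at r5c1, so r5c1=4.
Step 33. [r3c5∈{5}] only 5 remains possible at r3c5, so r3c5=5.
Step 34. [r2c3∈{9}] only 9 remains possible at r2c3. So r2c3=9.
Step 35. [r3c2∈{2}] nothing but 2 survives at r3c2 ⇒ r3c2=2.
Step 36. [r9c1∈{2}] nothing but 2 survives at r9c1 ⇒ r9c1=2.
Step 37. [r1c5∈{1}] nothing but 1 survives at r1c5. So r1c5=1.
Step 38. [r7c5∈{3}] nothing but 3 survives at r7c5 ⇒ r7c5=3.
Step 39. [r9c3∈{1}] r9c3's peers cover all but 1 ⇒ r9c3=1.
Step 40. [r9c9∈{8}] r9c9 is down to just 8. So r9c9=8.
Step 41. [r6c9∈{2}] r6c9 has the single candidate 2, so r6c9=2.
Step 42. [r6c3∈{6}] r6c3 has the single candidate 6, so r6c3=6.
Step 43. [r4c7∈{9}] r4c7's peers cover all but 9. So r4c7=9.
Step 44. [r2c9∈{7}] r2c9's peers cover all but 7, so r2c9=7.
Step 45. [r7c6∈{8}] nothing but 8 survives at r7c6. So r7c6=8.
Step 46. [r8c1∈{9}] only 9 remains possible at r8c1, so r8c1=9.
Step 47. [r4c1∈{8}] r4c1 is down to just 8 ⇒ r4c1=8.
Step 48. [r4c6∈{7}] only 7 remains possible at r4c6. So r4c6=7.

Answer: 7 4 8 2 1 6 3 9 5 / 5 6 9 8 4 3 1 2 7 / 1 2 3 7 5 9 6 8 4 / 8 1 2 4 6 7 9 5 3 / 4 9 5 3 2 1 8 7 6 / 3 7 6 9 8 5 4 1 2 / 6 5 7 1 3 8 2 4 9 / 9 8 4 6 7 2 5 3 1 / 2 3 1 5 9 4 7 6 8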